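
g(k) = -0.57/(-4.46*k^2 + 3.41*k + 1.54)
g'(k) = -0.57*(8.92*k - 3.41)/(-4.46*k^2 + 3.41*k + 1.54)^2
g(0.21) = -0.28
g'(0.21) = 0.21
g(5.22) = 0.01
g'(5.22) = -0.00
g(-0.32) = 72.12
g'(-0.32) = 57155.82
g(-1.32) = 0.05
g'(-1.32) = 0.08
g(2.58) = 0.03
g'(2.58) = -0.03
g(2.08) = 0.05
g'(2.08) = -0.08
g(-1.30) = 0.05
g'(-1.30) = 0.08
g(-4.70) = 0.01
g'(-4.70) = 0.00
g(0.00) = -0.37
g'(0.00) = 0.82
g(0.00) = -0.37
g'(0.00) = 0.82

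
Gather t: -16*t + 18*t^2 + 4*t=18*t^2 - 12*t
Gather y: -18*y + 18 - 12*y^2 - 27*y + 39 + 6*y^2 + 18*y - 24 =-6*y^2 - 27*y + 33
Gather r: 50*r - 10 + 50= 50*r + 40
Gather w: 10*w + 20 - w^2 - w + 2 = -w^2 + 9*w + 22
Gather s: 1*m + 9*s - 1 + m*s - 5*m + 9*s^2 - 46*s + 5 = -4*m + 9*s^2 + s*(m - 37) + 4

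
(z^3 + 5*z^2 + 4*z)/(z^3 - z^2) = (z^2 + 5*z + 4)/(z*(z - 1))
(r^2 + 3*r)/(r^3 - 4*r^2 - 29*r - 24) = r/(r^2 - 7*r - 8)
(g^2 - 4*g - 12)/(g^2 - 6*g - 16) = (g - 6)/(g - 8)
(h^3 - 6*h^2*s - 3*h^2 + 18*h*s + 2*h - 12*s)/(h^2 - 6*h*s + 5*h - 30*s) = (h^2 - 3*h + 2)/(h + 5)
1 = 1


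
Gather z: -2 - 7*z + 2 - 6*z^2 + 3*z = -6*z^2 - 4*z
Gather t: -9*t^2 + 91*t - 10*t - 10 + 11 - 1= -9*t^2 + 81*t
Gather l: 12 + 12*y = 12*y + 12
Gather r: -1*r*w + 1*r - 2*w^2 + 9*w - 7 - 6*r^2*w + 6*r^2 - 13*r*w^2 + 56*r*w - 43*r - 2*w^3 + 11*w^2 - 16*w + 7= r^2*(6 - 6*w) + r*(-13*w^2 + 55*w - 42) - 2*w^3 + 9*w^2 - 7*w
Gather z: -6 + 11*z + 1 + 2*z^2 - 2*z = 2*z^2 + 9*z - 5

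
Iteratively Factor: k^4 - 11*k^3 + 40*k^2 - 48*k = (k - 4)*(k^3 - 7*k^2 + 12*k) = (k - 4)^2*(k^2 - 3*k) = k*(k - 4)^2*(k - 3)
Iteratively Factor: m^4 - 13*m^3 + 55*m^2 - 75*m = (m)*(m^3 - 13*m^2 + 55*m - 75) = m*(m - 3)*(m^2 - 10*m + 25) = m*(m - 5)*(m - 3)*(m - 5)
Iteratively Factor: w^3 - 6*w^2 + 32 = (w - 4)*(w^2 - 2*w - 8) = (w - 4)*(w + 2)*(w - 4)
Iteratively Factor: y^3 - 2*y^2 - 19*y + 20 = (y + 4)*(y^2 - 6*y + 5) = (y - 5)*(y + 4)*(y - 1)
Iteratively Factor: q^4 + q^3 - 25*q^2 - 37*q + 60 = (q + 4)*(q^3 - 3*q^2 - 13*q + 15) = (q - 5)*(q + 4)*(q^2 + 2*q - 3) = (q - 5)*(q - 1)*(q + 4)*(q + 3)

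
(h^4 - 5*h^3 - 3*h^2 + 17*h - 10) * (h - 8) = h^5 - 13*h^4 + 37*h^3 + 41*h^2 - 146*h + 80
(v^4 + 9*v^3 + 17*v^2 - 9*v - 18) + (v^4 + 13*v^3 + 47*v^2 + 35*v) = 2*v^4 + 22*v^3 + 64*v^2 + 26*v - 18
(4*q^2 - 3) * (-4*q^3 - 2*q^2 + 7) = -16*q^5 - 8*q^4 + 12*q^3 + 34*q^2 - 21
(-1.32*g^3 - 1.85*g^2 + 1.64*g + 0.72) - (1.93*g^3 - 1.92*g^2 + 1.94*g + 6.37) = -3.25*g^3 + 0.0699999999999998*g^2 - 0.3*g - 5.65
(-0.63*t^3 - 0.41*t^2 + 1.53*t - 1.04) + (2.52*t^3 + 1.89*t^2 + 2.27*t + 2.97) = 1.89*t^3 + 1.48*t^2 + 3.8*t + 1.93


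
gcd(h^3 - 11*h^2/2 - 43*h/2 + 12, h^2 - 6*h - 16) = h - 8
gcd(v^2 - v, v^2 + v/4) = v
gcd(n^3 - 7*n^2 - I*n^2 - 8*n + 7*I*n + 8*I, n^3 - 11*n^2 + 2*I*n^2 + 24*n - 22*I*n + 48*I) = n - 8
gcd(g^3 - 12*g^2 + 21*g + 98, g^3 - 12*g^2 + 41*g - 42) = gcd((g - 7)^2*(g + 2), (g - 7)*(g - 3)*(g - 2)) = g - 7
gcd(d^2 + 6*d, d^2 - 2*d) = d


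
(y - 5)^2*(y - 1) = y^3 - 11*y^2 + 35*y - 25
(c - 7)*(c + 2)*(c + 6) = c^3 + c^2 - 44*c - 84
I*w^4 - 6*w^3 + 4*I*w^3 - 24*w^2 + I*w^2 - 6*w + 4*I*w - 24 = (w + 4)*(w + I)*(w + 6*I)*(I*w + 1)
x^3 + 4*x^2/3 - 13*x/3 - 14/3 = (x - 2)*(x + 1)*(x + 7/3)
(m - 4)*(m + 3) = m^2 - m - 12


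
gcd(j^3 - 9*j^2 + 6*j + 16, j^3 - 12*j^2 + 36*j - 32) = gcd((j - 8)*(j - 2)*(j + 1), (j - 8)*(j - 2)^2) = j^2 - 10*j + 16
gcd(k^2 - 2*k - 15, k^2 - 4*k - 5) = k - 5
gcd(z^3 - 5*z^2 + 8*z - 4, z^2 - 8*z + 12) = z - 2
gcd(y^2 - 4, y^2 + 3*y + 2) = y + 2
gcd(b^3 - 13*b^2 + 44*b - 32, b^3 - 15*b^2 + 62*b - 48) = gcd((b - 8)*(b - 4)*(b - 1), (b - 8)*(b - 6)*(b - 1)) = b^2 - 9*b + 8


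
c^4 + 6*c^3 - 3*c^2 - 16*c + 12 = (c - 1)^2*(c + 2)*(c + 6)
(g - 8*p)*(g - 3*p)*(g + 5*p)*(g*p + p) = g^4*p - 6*g^3*p^2 + g^3*p - 31*g^2*p^3 - 6*g^2*p^2 + 120*g*p^4 - 31*g*p^3 + 120*p^4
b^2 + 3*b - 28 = (b - 4)*(b + 7)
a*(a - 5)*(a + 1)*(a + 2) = a^4 - 2*a^3 - 13*a^2 - 10*a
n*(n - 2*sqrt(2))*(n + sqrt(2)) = n^3 - sqrt(2)*n^2 - 4*n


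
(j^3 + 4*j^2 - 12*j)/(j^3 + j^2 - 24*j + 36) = j/(j - 3)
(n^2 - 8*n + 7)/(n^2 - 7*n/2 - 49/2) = 2*(n - 1)/(2*n + 7)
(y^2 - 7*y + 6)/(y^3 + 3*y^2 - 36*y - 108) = (y - 1)/(y^2 + 9*y + 18)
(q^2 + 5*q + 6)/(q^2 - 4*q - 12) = (q + 3)/(q - 6)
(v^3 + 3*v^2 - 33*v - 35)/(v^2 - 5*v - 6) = (v^2 + 2*v - 35)/(v - 6)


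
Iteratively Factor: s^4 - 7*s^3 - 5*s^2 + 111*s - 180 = (s - 3)*(s^3 - 4*s^2 - 17*s + 60) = (s - 3)*(s + 4)*(s^2 - 8*s + 15) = (s - 5)*(s - 3)*(s + 4)*(s - 3)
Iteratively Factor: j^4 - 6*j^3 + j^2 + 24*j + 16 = (j - 4)*(j^3 - 2*j^2 - 7*j - 4) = (j - 4)^2*(j^2 + 2*j + 1) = (j - 4)^2*(j + 1)*(j + 1)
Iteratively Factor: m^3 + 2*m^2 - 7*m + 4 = (m - 1)*(m^2 + 3*m - 4) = (m - 1)^2*(m + 4)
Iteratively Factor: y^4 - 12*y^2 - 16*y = (y)*(y^3 - 12*y - 16) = y*(y - 4)*(y^2 + 4*y + 4) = y*(y - 4)*(y + 2)*(y + 2)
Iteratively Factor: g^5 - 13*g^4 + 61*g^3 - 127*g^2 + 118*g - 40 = (g - 4)*(g^4 - 9*g^3 + 25*g^2 - 27*g + 10) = (g - 5)*(g - 4)*(g^3 - 4*g^2 + 5*g - 2) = (g - 5)*(g - 4)*(g - 2)*(g^2 - 2*g + 1) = (g - 5)*(g - 4)*(g - 2)*(g - 1)*(g - 1)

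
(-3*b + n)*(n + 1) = -3*b*n - 3*b + n^2 + n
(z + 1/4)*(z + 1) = z^2 + 5*z/4 + 1/4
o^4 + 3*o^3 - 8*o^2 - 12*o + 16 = (o - 2)*(o - 1)*(o + 2)*(o + 4)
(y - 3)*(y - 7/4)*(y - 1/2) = y^3 - 21*y^2/4 + 61*y/8 - 21/8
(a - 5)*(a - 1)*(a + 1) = a^3 - 5*a^2 - a + 5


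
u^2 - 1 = (u - 1)*(u + 1)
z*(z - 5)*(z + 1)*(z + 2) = z^4 - 2*z^3 - 13*z^2 - 10*z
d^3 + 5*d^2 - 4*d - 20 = (d - 2)*(d + 2)*(d + 5)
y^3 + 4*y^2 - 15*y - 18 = (y - 3)*(y + 1)*(y + 6)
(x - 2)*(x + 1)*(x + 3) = x^3 + 2*x^2 - 5*x - 6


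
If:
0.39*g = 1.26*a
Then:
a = 0.30952380952381*g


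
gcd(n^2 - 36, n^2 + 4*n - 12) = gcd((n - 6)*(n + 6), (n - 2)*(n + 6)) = n + 6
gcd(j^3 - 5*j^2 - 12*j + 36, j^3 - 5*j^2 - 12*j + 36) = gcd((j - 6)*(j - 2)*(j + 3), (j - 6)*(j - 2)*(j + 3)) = j^3 - 5*j^2 - 12*j + 36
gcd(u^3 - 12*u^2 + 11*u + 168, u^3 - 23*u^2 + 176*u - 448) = u^2 - 15*u + 56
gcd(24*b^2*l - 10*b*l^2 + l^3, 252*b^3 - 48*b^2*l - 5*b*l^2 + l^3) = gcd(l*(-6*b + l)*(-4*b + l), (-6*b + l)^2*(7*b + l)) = 6*b - l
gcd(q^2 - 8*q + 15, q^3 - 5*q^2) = q - 5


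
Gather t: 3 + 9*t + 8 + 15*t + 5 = 24*t + 16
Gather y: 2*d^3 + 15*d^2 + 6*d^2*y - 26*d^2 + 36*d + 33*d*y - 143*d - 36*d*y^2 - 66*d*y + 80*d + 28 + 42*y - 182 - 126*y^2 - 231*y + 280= 2*d^3 - 11*d^2 - 27*d + y^2*(-36*d - 126) + y*(6*d^2 - 33*d - 189) + 126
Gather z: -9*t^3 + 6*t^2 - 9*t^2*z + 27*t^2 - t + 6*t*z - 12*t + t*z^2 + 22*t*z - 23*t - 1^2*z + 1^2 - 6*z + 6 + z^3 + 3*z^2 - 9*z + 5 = -9*t^3 + 33*t^2 - 36*t + z^3 + z^2*(t + 3) + z*(-9*t^2 + 28*t - 16) + 12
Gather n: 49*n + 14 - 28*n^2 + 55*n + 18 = -28*n^2 + 104*n + 32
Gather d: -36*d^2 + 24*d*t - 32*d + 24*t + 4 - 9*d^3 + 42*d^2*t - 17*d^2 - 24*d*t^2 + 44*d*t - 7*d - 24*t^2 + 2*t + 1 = -9*d^3 + d^2*(42*t - 53) + d*(-24*t^2 + 68*t - 39) - 24*t^2 + 26*t + 5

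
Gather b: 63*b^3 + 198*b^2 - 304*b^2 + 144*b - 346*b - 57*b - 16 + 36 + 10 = 63*b^3 - 106*b^2 - 259*b + 30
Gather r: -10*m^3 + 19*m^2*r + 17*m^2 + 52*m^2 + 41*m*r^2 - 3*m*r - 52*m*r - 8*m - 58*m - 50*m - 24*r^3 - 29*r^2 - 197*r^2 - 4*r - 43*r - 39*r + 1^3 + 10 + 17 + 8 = -10*m^3 + 69*m^2 - 116*m - 24*r^3 + r^2*(41*m - 226) + r*(19*m^2 - 55*m - 86) + 36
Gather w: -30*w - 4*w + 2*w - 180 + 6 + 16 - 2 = -32*w - 160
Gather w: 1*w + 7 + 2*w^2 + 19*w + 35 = 2*w^2 + 20*w + 42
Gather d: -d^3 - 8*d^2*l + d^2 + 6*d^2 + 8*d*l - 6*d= -d^3 + d^2*(7 - 8*l) + d*(8*l - 6)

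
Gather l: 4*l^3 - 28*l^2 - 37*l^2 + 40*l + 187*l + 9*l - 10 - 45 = 4*l^3 - 65*l^2 + 236*l - 55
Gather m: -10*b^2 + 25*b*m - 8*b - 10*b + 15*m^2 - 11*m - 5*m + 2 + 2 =-10*b^2 - 18*b + 15*m^2 + m*(25*b - 16) + 4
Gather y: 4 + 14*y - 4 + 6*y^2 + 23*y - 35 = 6*y^2 + 37*y - 35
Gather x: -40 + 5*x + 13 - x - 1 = 4*x - 28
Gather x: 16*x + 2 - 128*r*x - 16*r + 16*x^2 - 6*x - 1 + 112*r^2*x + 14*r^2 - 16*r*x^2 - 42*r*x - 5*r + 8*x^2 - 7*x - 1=14*r^2 - 21*r + x^2*(24 - 16*r) + x*(112*r^2 - 170*r + 3)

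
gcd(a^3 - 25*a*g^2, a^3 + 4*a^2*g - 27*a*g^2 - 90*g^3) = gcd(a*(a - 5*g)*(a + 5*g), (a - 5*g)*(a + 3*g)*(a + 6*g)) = a - 5*g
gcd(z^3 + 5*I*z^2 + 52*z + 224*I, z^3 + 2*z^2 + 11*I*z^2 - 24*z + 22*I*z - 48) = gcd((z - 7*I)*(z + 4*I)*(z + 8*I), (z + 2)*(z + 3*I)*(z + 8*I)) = z + 8*I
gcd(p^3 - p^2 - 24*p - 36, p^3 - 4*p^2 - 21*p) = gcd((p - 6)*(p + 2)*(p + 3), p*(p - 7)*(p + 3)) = p + 3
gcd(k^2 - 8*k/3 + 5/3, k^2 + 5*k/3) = 1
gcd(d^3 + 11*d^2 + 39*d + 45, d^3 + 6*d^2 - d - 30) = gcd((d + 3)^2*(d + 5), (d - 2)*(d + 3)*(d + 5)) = d^2 + 8*d + 15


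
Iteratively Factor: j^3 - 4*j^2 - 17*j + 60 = (j - 5)*(j^2 + j - 12) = (j - 5)*(j + 4)*(j - 3)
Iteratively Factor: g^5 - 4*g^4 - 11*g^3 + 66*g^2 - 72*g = (g + 4)*(g^4 - 8*g^3 + 21*g^2 - 18*g) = (g - 3)*(g + 4)*(g^3 - 5*g^2 + 6*g) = g*(g - 3)*(g + 4)*(g^2 - 5*g + 6) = g*(g - 3)*(g - 2)*(g + 4)*(g - 3)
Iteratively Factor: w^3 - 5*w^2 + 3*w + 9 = (w - 3)*(w^2 - 2*w - 3) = (w - 3)*(w + 1)*(w - 3)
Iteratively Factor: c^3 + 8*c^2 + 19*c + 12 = (c + 4)*(c^2 + 4*c + 3) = (c + 3)*(c + 4)*(c + 1)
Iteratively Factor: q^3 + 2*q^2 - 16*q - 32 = (q - 4)*(q^2 + 6*q + 8) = (q - 4)*(q + 4)*(q + 2)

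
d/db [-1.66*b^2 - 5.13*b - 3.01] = -3.32*b - 5.13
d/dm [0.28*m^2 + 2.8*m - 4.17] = 0.56*m + 2.8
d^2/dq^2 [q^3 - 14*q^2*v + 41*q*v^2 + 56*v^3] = 6*q - 28*v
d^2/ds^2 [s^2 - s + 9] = 2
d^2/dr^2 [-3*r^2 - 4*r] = -6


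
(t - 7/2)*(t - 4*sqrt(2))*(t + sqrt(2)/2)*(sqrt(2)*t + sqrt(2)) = sqrt(2)*t^4 - 7*t^3 - 5*sqrt(2)*t^3/2 - 15*sqrt(2)*t^2/2 + 35*t^2/2 + 10*sqrt(2)*t + 49*t/2 + 14*sqrt(2)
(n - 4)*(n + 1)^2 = n^3 - 2*n^2 - 7*n - 4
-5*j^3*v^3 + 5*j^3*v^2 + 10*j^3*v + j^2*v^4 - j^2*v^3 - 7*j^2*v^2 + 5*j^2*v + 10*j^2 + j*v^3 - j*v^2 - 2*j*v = (-5*j + v)*(v - 2)*(j*v + 1)*(j*v + j)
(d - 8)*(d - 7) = d^2 - 15*d + 56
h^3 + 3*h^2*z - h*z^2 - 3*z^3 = (h - z)*(h + z)*(h + 3*z)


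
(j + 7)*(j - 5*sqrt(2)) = j^2 - 5*sqrt(2)*j + 7*j - 35*sqrt(2)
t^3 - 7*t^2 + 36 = (t - 6)*(t - 3)*(t + 2)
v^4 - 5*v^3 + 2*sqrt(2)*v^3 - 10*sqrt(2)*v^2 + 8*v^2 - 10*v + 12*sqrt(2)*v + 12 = (v - 3)*(v - 2)*(v + sqrt(2))^2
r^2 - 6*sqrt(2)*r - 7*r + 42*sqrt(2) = (r - 7)*(r - 6*sqrt(2))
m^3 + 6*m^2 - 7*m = m*(m - 1)*(m + 7)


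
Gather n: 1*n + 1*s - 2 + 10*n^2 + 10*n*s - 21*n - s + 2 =10*n^2 + n*(10*s - 20)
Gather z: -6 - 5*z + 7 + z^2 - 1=z^2 - 5*z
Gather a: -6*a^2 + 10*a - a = -6*a^2 + 9*a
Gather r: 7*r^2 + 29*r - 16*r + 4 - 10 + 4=7*r^2 + 13*r - 2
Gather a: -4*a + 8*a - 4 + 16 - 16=4*a - 4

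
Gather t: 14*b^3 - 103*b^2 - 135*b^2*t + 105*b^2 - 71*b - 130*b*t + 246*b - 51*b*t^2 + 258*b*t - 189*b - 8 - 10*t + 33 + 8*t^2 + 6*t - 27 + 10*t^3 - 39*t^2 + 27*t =14*b^3 + 2*b^2 - 14*b + 10*t^3 + t^2*(-51*b - 31) + t*(-135*b^2 + 128*b + 23) - 2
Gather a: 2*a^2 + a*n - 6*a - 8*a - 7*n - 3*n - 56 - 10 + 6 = 2*a^2 + a*(n - 14) - 10*n - 60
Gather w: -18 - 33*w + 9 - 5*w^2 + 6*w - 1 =-5*w^2 - 27*w - 10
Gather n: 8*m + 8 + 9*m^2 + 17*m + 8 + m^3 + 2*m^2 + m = m^3 + 11*m^2 + 26*m + 16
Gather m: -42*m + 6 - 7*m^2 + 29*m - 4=-7*m^2 - 13*m + 2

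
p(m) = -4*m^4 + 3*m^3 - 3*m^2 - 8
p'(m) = -16*m^3 + 9*m^2 - 6*m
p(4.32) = -1215.26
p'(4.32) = -1147.90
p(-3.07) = -478.39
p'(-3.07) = 566.20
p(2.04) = -64.29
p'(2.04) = -110.62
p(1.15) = -14.40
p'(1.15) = -19.33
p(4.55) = -1501.89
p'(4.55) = -1348.12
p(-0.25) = -8.25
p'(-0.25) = 2.31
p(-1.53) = -47.69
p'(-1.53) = 87.55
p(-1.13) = -22.68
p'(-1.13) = 41.36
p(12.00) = -78200.00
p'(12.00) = -26424.00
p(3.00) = -278.00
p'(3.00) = -369.00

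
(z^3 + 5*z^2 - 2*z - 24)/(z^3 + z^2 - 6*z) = (z + 4)/z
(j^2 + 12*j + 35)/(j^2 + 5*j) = (j + 7)/j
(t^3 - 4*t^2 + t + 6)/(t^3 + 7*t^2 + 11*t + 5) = (t^2 - 5*t + 6)/(t^2 + 6*t + 5)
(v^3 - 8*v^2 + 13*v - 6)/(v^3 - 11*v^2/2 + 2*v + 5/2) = 2*(v^2 - 7*v + 6)/(2*v^2 - 9*v - 5)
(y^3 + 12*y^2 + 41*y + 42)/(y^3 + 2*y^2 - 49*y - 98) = (y + 3)/(y - 7)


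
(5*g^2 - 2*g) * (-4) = -20*g^2 + 8*g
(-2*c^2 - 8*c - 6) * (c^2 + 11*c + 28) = -2*c^4 - 30*c^3 - 150*c^2 - 290*c - 168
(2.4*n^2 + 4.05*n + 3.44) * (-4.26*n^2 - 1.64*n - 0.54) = -10.224*n^4 - 21.189*n^3 - 22.5924*n^2 - 7.8286*n - 1.8576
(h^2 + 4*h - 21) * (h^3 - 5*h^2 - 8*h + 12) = h^5 - h^4 - 49*h^3 + 85*h^2 + 216*h - 252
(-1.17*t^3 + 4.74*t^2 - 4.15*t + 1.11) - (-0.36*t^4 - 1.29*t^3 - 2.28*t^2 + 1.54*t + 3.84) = 0.36*t^4 + 0.12*t^3 + 7.02*t^2 - 5.69*t - 2.73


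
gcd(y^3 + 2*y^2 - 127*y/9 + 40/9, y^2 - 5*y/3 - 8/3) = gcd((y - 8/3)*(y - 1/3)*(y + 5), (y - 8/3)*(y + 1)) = y - 8/3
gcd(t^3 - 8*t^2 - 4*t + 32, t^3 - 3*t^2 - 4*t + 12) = t^2 - 4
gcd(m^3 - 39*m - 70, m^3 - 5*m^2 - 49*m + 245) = m - 7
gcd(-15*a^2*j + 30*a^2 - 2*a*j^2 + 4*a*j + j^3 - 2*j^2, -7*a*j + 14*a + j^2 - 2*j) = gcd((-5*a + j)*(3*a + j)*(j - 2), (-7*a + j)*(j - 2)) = j - 2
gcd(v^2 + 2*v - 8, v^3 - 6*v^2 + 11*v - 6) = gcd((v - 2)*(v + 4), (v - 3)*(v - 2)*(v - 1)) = v - 2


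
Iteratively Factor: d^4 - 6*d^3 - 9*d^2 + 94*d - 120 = (d + 4)*(d^3 - 10*d^2 + 31*d - 30) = (d - 5)*(d + 4)*(d^2 - 5*d + 6) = (d - 5)*(d - 3)*(d + 4)*(d - 2)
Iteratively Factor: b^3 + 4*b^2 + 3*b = (b + 1)*(b^2 + 3*b) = (b + 1)*(b + 3)*(b)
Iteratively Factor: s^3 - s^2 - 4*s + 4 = (s - 2)*(s^2 + s - 2) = (s - 2)*(s + 2)*(s - 1)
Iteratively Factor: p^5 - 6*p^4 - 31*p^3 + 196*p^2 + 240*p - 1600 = (p + 4)*(p^4 - 10*p^3 + 9*p^2 + 160*p - 400) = (p + 4)^2*(p^3 - 14*p^2 + 65*p - 100) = (p - 5)*(p + 4)^2*(p^2 - 9*p + 20) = (p - 5)^2*(p + 4)^2*(p - 4)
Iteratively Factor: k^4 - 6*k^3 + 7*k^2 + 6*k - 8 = (k - 2)*(k^3 - 4*k^2 - k + 4) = (k - 2)*(k + 1)*(k^2 - 5*k + 4) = (k - 2)*(k - 1)*(k + 1)*(k - 4)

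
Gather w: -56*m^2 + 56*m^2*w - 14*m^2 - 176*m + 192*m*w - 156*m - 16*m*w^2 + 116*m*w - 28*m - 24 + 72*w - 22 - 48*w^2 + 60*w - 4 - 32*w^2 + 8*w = -70*m^2 - 360*m + w^2*(-16*m - 80) + w*(56*m^2 + 308*m + 140) - 50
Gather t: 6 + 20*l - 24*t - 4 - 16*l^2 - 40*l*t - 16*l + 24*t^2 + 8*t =-16*l^2 + 4*l + 24*t^2 + t*(-40*l - 16) + 2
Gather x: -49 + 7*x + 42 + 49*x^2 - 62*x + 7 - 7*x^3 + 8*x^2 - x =-7*x^3 + 57*x^2 - 56*x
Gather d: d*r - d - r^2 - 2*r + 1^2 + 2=d*(r - 1) - r^2 - 2*r + 3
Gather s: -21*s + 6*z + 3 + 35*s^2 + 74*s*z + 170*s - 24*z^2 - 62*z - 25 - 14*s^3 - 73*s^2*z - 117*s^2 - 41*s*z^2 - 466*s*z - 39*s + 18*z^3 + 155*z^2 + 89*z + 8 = -14*s^3 + s^2*(-73*z - 82) + s*(-41*z^2 - 392*z + 110) + 18*z^3 + 131*z^2 + 33*z - 14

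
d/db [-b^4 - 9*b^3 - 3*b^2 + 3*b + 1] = -4*b^3 - 27*b^2 - 6*b + 3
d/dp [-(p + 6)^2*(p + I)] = (p + 6)*(-3*p - 6 - 2*I)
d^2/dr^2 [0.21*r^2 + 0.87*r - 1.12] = 0.420000000000000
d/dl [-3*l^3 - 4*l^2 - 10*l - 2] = -9*l^2 - 8*l - 10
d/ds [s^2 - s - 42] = 2*s - 1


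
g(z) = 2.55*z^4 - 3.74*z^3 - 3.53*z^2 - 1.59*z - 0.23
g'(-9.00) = -8282.67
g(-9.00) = 19185.16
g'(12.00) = 15923.61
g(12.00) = 45886.45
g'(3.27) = 212.00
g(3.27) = 117.61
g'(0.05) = -1.97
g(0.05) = -0.32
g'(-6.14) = -2742.28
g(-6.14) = 4366.38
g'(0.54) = -7.07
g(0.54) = -2.49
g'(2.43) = 61.36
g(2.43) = 10.31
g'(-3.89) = -744.32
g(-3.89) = 756.59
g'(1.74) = 5.89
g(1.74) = -10.01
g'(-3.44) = -525.29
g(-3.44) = 472.80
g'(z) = 10.2*z^3 - 11.22*z^2 - 7.06*z - 1.59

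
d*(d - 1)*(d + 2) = d^3 + d^2 - 2*d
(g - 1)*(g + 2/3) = g^2 - g/3 - 2/3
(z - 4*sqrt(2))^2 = z^2 - 8*sqrt(2)*z + 32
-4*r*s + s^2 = s*(-4*r + s)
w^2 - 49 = (w - 7)*(w + 7)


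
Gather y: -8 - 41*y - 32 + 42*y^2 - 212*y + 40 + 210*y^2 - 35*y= 252*y^2 - 288*y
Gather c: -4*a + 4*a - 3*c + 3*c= 0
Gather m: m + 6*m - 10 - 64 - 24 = 7*m - 98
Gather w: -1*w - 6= -w - 6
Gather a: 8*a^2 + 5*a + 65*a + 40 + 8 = 8*a^2 + 70*a + 48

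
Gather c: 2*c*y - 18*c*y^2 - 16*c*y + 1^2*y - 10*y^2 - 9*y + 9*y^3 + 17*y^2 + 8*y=c*(-18*y^2 - 14*y) + 9*y^3 + 7*y^2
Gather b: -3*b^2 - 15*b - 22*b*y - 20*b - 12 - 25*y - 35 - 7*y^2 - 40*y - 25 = -3*b^2 + b*(-22*y - 35) - 7*y^2 - 65*y - 72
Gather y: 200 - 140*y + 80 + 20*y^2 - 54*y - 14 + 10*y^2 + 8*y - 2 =30*y^2 - 186*y + 264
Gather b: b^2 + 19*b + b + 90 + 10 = b^2 + 20*b + 100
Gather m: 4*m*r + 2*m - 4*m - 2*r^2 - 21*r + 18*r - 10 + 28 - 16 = m*(4*r - 2) - 2*r^2 - 3*r + 2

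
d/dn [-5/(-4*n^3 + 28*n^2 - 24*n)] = 5*(-3*n^2 + 14*n - 6)/(4*n^2*(n^2 - 7*n + 6)^2)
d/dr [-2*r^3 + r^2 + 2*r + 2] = -6*r^2 + 2*r + 2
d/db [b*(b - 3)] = 2*b - 3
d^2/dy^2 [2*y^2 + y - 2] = 4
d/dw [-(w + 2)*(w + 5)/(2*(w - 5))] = (-w^2 + 10*w + 45)/(2*(w^2 - 10*w + 25))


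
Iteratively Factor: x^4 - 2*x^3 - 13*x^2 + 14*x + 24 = (x + 3)*(x^3 - 5*x^2 + 2*x + 8) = (x - 4)*(x + 3)*(x^2 - x - 2) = (x - 4)*(x - 2)*(x + 3)*(x + 1)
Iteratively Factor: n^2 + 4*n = (n)*(n + 4)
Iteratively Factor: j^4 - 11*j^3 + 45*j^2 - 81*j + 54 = (j - 2)*(j^3 - 9*j^2 + 27*j - 27) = (j - 3)*(j - 2)*(j^2 - 6*j + 9) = (j - 3)^2*(j - 2)*(j - 3)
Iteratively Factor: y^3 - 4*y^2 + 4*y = (y - 2)*(y^2 - 2*y) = y*(y - 2)*(y - 2)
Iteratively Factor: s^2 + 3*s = (s)*(s + 3)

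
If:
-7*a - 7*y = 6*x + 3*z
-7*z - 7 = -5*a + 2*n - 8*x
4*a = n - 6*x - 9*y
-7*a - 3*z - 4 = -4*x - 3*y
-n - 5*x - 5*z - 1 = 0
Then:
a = 82/415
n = 257/83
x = 179/415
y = -13/415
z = -519/415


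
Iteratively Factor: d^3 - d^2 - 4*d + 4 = (d - 1)*(d^2 - 4) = (d - 1)*(d + 2)*(d - 2)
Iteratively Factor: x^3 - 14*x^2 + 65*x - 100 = (x - 4)*(x^2 - 10*x + 25) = (x - 5)*(x - 4)*(x - 5)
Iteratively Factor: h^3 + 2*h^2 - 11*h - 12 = (h + 1)*(h^2 + h - 12) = (h + 1)*(h + 4)*(h - 3)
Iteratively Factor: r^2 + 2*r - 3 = (r - 1)*(r + 3)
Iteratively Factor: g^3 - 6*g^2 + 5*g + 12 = (g + 1)*(g^2 - 7*g + 12) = (g - 3)*(g + 1)*(g - 4)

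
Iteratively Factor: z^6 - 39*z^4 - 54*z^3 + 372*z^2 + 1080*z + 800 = (z - 5)*(z^5 + 5*z^4 - 14*z^3 - 124*z^2 - 248*z - 160) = (z - 5)*(z + 2)*(z^4 + 3*z^3 - 20*z^2 - 84*z - 80) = (z - 5)^2*(z + 2)*(z^3 + 8*z^2 + 20*z + 16) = (z - 5)^2*(z + 2)^2*(z^2 + 6*z + 8) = (z - 5)^2*(z + 2)^2*(z + 4)*(z + 2)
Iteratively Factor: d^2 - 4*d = (d)*(d - 4)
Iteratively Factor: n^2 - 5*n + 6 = (n - 3)*(n - 2)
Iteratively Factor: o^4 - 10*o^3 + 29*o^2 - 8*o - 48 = (o + 1)*(o^3 - 11*o^2 + 40*o - 48) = (o - 4)*(o + 1)*(o^2 - 7*o + 12) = (o - 4)^2*(o + 1)*(o - 3)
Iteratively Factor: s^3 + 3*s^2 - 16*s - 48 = (s + 3)*(s^2 - 16) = (s + 3)*(s + 4)*(s - 4)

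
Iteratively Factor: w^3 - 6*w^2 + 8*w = (w - 2)*(w^2 - 4*w) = (w - 4)*(w - 2)*(w)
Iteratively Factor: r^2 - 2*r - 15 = (r - 5)*(r + 3)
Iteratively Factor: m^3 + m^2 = (m)*(m^2 + m) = m*(m + 1)*(m)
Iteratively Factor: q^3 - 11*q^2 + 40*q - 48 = (q - 4)*(q^2 - 7*q + 12) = (q - 4)*(q - 3)*(q - 4)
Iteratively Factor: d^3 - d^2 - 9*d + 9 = (d + 3)*(d^2 - 4*d + 3) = (d - 3)*(d + 3)*(d - 1)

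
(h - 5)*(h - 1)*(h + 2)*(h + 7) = h^4 + 3*h^3 - 35*h^2 - 39*h + 70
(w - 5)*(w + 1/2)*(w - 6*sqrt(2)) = w^3 - 6*sqrt(2)*w^2 - 9*w^2/2 - 5*w/2 + 27*sqrt(2)*w + 15*sqrt(2)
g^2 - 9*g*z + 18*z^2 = (g - 6*z)*(g - 3*z)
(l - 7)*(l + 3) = l^2 - 4*l - 21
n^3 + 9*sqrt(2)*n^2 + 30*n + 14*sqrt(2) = (n + sqrt(2))^2*(n + 7*sqrt(2))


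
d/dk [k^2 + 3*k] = 2*k + 3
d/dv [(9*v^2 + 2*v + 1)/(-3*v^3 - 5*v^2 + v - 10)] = (27*v^4 + 12*v^3 + 28*v^2 - 170*v - 21)/(9*v^6 + 30*v^5 + 19*v^4 + 50*v^3 + 101*v^2 - 20*v + 100)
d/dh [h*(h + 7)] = 2*h + 7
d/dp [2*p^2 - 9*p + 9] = 4*p - 9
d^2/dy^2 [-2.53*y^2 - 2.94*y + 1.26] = -5.06000000000000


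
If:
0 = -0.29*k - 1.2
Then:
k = -4.14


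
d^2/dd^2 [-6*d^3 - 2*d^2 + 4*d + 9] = -36*d - 4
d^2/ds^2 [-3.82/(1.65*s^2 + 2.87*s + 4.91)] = (20.7999*s^2 + 36.17922*s - 3.82*(3.3*s + 2.87)*(6.6*s + 5.74) + 61.89546)/(1.65*s^2 + 2.87*s + 4.91)^3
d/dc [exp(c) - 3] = exp(c)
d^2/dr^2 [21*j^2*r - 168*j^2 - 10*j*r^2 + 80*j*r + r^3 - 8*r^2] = -20*j + 6*r - 16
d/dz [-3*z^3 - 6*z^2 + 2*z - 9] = -9*z^2 - 12*z + 2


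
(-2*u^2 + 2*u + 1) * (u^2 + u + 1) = -2*u^4 + u^2 + 3*u + 1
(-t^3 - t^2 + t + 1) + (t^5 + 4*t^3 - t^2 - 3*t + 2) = t^5 + 3*t^3 - 2*t^2 - 2*t + 3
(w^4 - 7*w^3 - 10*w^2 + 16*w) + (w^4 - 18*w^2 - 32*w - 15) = 2*w^4 - 7*w^3 - 28*w^2 - 16*w - 15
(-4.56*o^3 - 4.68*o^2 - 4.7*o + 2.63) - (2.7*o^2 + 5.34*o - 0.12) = -4.56*o^3 - 7.38*o^2 - 10.04*o + 2.75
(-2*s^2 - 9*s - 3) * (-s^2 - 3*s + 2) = 2*s^4 + 15*s^3 + 26*s^2 - 9*s - 6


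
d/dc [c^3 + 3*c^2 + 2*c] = 3*c^2 + 6*c + 2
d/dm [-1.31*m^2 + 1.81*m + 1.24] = 1.81 - 2.62*m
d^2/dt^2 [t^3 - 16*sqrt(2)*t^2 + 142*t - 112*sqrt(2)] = 6*t - 32*sqrt(2)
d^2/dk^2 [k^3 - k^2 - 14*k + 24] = 6*k - 2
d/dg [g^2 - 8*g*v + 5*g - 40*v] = 2*g - 8*v + 5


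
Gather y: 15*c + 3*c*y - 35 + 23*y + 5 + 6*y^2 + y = 15*c + 6*y^2 + y*(3*c + 24) - 30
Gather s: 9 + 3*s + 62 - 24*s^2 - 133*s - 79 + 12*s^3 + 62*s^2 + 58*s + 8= 12*s^3 + 38*s^2 - 72*s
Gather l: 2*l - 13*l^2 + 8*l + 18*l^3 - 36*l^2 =18*l^3 - 49*l^2 + 10*l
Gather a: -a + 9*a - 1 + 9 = 8*a + 8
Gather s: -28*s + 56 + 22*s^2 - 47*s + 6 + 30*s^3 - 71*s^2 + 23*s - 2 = 30*s^3 - 49*s^2 - 52*s + 60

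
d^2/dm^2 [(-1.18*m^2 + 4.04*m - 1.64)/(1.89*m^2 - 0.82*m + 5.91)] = (25.20504*m^3 + 43.933428*m^2 - 255.508344*m - 8.84121999999999)/(6.751269*m^6 - 8.787366*m^5 + 67.145841*m^4 - 55.507276*m^3 + 209.963979*m^2 - 85.923126*m + 206.425071)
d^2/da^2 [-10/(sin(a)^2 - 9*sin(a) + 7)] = 10*(4*sin(a)^4 - 27*sin(a)^3 + 47*sin(a)^2 + 117*sin(a) - 148)/(sin(a)^2 - 9*sin(a) + 7)^3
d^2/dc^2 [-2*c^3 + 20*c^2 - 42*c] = 40 - 12*c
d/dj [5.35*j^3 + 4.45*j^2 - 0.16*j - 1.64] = 16.05*j^2 + 8.9*j - 0.16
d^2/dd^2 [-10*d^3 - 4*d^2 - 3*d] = -60*d - 8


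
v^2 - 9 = (v - 3)*(v + 3)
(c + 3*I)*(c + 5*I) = c^2 + 8*I*c - 15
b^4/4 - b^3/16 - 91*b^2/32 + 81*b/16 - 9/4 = (b/4 + 1)*(b - 2)*(b - 3/2)*(b - 3/4)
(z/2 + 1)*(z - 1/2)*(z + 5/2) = z^3/2 + 2*z^2 + 11*z/8 - 5/4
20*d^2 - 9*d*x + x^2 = (-5*d + x)*(-4*d + x)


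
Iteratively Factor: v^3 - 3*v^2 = (v)*(v^2 - 3*v) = v^2*(v - 3)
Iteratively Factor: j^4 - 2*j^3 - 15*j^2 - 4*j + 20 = (j - 1)*(j^3 - j^2 - 16*j - 20) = (j - 5)*(j - 1)*(j^2 + 4*j + 4) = (j - 5)*(j - 1)*(j + 2)*(j + 2)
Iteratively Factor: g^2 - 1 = (g - 1)*(g + 1)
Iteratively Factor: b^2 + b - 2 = (b + 2)*(b - 1)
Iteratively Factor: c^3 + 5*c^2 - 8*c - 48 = (c - 3)*(c^2 + 8*c + 16) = (c - 3)*(c + 4)*(c + 4)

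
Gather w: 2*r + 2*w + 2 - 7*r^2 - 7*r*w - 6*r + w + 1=-7*r^2 - 4*r + w*(3 - 7*r) + 3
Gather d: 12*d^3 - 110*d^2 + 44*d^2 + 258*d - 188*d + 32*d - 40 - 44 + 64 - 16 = 12*d^3 - 66*d^2 + 102*d - 36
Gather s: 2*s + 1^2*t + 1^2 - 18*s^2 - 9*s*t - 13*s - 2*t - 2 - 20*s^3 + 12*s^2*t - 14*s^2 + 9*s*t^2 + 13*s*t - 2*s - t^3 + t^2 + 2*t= -20*s^3 + s^2*(12*t - 32) + s*(9*t^2 + 4*t - 13) - t^3 + t^2 + t - 1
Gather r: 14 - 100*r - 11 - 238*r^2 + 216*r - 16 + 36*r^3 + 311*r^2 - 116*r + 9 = 36*r^3 + 73*r^2 - 4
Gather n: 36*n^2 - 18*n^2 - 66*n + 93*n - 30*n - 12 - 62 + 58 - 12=18*n^2 - 3*n - 28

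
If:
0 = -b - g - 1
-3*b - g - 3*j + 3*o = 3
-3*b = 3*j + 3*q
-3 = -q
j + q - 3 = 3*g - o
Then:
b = 7/5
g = -12/5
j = -22/5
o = -14/5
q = 3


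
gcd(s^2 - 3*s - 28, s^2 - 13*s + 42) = s - 7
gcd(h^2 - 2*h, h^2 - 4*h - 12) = 1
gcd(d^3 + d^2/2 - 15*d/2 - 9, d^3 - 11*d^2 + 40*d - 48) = d - 3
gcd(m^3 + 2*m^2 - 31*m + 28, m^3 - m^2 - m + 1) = m - 1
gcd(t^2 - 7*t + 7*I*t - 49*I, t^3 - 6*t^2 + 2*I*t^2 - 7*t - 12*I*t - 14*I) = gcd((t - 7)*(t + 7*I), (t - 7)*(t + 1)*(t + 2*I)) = t - 7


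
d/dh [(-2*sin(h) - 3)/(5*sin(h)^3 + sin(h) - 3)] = (20*sin(h)^3 + 45*sin(h)^2 + 9)*cos(h)/(5*sin(h)^3 + sin(h) - 3)^2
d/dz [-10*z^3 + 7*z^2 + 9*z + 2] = -30*z^2 + 14*z + 9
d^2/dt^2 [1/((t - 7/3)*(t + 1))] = 6*(9*(t + 1)^2 + 3*(t + 1)*(3*t - 7) + (3*t - 7)^2)/((t + 1)^3*(3*t - 7)^3)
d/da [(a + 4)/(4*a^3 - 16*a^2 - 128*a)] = (4 - a)/(2*a^2*(a^2 - 16*a + 64))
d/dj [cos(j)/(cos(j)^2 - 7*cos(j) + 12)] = (cos(j)^2 - 12)*sin(j)/((cos(j) - 4)^2*(cos(j) - 3)^2)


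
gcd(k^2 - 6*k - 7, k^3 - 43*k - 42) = k^2 - 6*k - 7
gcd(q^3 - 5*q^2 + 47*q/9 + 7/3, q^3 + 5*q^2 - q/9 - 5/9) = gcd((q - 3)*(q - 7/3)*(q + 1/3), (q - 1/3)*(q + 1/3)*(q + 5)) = q + 1/3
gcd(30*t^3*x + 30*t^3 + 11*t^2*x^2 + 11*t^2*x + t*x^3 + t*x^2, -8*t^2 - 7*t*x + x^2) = 1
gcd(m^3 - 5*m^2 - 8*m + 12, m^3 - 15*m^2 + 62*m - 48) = m^2 - 7*m + 6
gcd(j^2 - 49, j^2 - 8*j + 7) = j - 7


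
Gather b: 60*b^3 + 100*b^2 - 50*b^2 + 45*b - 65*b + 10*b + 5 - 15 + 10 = 60*b^3 + 50*b^2 - 10*b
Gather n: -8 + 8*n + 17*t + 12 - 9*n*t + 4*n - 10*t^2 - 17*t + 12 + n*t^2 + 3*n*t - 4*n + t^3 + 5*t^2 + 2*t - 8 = n*(t^2 - 6*t + 8) + t^3 - 5*t^2 + 2*t + 8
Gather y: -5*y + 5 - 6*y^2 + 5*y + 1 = 6 - 6*y^2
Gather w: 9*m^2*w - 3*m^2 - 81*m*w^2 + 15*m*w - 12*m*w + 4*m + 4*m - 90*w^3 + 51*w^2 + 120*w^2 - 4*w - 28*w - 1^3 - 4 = -3*m^2 + 8*m - 90*w^3 + w^2*(171 - 81*m) + w*(9*m^2 + 3*m - 32) - 5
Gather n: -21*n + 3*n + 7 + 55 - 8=54 - 18*n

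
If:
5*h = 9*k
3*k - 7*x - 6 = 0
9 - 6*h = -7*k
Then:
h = 81/19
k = 45/19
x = 3/19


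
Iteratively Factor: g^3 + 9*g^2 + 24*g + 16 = (g + 4)*(g^2 + 5*g + 4) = (g + 1)*(g + 4)*(g + 4)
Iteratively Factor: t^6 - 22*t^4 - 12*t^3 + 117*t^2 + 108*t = (t - 4)*(t^5 + 4*t^4 - 6*t^3 - 36*t^2 - 27*t) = (t - 4)*(t - 3)*(t^4 + 7*t^3 + 15*t^2 + 9*t) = t*(t - 4)*(t - 3)*(t^3 + 7*t^2 + 15*t + 9) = t*(t - 4)*(t - 3)*(t + 1)*(t^2 + 6*t + 9) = t*(t - 4)*(t - 3)*(t + 1)*(t + 3)*(t + 3)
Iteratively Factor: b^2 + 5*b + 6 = (b + 2)*(b + 3)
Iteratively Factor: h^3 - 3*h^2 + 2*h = (h - 1)*(h^2 - 2*h) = (h - 2)*(h - 1)*(h)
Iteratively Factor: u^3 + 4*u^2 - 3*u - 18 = (u - 2)*(u^2 + 6*u + 9) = (u - 2)*(u + 3)*(u + 3)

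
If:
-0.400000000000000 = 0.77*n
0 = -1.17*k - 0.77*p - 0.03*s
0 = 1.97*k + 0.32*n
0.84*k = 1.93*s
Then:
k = 0.08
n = -0.52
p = -0.13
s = 0.04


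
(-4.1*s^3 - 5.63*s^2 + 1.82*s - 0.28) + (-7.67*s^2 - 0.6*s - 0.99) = -4.1*s^3 - 13.3*s^2 + 1.22*s - 1.27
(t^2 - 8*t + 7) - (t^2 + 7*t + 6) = 1 - 15*t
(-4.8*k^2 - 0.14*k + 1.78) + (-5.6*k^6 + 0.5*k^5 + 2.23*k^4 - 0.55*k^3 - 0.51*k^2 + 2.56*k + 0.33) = -5.6*k^6 + 0.5*k^5 + 2.23*k^4 - 0.55*k^3 - 5.31*k^2 + 2.42*k + 2.11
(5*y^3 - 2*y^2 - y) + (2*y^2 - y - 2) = 5*y^3 - 2*y - 2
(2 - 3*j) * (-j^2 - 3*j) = 3*j^3 + 7*j^2 - 6*j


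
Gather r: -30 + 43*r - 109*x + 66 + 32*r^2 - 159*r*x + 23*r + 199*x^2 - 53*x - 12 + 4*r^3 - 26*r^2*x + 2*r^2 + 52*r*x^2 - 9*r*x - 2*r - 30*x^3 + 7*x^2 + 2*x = 4*r^3 + r^2*(34 - 26*x) + r*(52*x^2 - 168*x + 64) - 30*x^3 + 206*x^2 - 160*x + 24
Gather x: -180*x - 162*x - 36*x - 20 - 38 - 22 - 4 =-378*x - 84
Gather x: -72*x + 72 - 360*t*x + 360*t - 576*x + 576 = 360*t + x*(-360*t - 648) + 648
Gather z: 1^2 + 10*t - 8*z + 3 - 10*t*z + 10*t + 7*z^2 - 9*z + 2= 20*t + 7*z^2 + z*(-10*t - 17) + 6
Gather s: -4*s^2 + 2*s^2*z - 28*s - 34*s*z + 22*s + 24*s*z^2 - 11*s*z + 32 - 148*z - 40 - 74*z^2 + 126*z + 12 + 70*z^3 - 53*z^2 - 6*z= s^2*(2*z - 4) + s*(24*z^2 - 45*z - 6) + 70*z^3 - 127*z^2 - 28*z + 4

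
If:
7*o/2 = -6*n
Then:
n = -7*o/12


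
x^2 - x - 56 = (x - 8)*(x + 7)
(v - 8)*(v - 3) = v^2 - 11*v + 24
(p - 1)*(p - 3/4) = p^2 - 7*p/4 + 3/4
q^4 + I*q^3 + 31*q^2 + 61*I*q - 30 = (q - 6*I)*(q + I)^2*(q + 5*I)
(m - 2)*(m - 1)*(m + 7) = m^3 + 4*m^2 - 19*m + 14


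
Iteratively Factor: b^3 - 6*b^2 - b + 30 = (b - 5)*(b^2 - b - 6) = (b - 5)*(b + 2)*(b - 3)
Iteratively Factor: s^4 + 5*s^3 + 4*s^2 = (s + 4)*(s^3 + s^2) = (s + 1)*(s + 4)*(s^2) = s*(s + 1)*(s + 4)*(s)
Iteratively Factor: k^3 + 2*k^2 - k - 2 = (k - 1)*(k^2 + 3*k + 2) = (k - 1)*(k + 1)*(k + 2)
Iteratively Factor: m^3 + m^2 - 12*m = (m)*(m^2 + m - 12) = m*(m + 4)*(m - 3)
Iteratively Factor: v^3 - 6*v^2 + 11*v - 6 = (v - 3)*(v^2 - 3*v + 2) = (v - 3)*(v - 1)*(v - 2)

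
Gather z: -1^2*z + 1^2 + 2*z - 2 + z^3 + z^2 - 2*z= z^3 + z^2 - z - 1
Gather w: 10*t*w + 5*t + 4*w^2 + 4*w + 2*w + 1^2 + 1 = 5*t + 4*w^2 + w*(10*t + 6) + 2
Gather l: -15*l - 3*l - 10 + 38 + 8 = 36 - 18*l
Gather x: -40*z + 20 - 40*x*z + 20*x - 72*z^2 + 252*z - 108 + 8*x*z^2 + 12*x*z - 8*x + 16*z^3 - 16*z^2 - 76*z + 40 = x*(8*z^2 - 28*z + 12) + 16*z^3 - 88*z^2 + 136*z - 48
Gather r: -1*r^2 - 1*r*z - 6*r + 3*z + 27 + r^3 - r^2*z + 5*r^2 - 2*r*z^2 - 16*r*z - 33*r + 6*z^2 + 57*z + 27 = r^3 + r^2*(4 - z) + r*(-2*z^2 - 17*z - 39) + 6*z^2 + 60*z + 54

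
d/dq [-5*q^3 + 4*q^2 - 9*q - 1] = -15*q^2 + 8*q - 9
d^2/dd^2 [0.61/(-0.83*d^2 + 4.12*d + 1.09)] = (-0.840458*d^2 + 4.171912*d + 0.61*(1.66*d - 4.12)*(3.32*d - 8.24) + 1.103734)/(-0.83*d^2 + 4.12*d + 1.09)^3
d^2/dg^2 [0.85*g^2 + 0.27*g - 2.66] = 1.70000000000000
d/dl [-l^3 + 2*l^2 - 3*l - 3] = -3*l^2 + 4*l - 3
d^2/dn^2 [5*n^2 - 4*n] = 10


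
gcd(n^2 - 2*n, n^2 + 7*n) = n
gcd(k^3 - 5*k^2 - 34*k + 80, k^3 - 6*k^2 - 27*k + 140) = k + 5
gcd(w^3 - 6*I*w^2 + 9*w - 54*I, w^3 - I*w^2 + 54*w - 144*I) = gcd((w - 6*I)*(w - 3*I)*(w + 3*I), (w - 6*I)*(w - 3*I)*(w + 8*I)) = w^2 - 9*I*w - 18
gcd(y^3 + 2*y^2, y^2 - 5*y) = y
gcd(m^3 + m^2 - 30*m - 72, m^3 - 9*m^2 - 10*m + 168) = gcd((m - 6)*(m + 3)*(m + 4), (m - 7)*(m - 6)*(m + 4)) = m^2 - 2*m - 24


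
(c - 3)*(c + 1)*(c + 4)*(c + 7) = c^4 + 9*c^3 + 3*c^2 - 89*c - 84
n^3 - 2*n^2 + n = n*(n - 1)^2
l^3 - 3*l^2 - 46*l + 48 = (l - 8)*(l - 1)*(l + 6)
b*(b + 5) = b^2 + 5*b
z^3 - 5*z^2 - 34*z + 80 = (z - 8)*(z - 2)*(z + 5)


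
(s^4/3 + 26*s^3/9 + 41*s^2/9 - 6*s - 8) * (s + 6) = s^5/3 + 44*s^4/9 + 197*s^3/9 + 64*s^2/3 - 44*s - 48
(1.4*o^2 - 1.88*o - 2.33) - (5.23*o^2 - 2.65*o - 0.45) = -3.83*o^2 + 0.77*o - 1.88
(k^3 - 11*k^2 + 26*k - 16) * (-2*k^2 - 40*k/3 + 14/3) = -2*k^5 + 26*k^4/3 + 298*k^3/3 - 366*k^2 + 1004*k/3 - 224/3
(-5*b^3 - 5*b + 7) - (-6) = -5*b^3 - 5*b + 13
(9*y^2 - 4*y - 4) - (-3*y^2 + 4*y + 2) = 12*y^2 - 8*y - 6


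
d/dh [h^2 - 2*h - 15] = 2*h - 2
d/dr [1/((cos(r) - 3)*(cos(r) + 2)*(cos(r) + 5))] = (-3*sin(r)^2 + 8*cos(r) - 8)*sin(r)/((cos(r) - 3)^2*(cos(r) + 2)^2*(cos(r) + 5)^2)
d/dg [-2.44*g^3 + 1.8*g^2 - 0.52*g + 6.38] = -7.32*g^2 + 3.6*g - 0.52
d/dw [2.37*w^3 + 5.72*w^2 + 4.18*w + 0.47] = 7.11*w^2 + 11.44*w + 4.18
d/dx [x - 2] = 1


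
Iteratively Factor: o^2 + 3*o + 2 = (o + 2)*(o + 1)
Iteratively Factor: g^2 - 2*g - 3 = (g - 3)*(g + 1)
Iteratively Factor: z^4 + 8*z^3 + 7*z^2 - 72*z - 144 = (z + 4)*(z^3 + 4*z^2 - 9*z - 36) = (z + 4)^2*(z^2 - 9) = (z + 3)*(z + 4)^2*(z - 3)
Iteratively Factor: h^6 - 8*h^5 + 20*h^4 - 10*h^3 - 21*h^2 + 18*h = (h - 3)*(h^5 - 5*h^4 + 5*h^3 + 5*h^2 - 6*h) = (h - 3)^2*(h^4 - 2*h^3 - h^2 + 2*h) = (h - 3)^2*(h - 1)*(h^3 - h^2 - 2*h) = (h - 3)^2*(h - 1)*(h + 1)*(h^2 - 2*h) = (h - 3)^2*(h - 2)*(h - 1)*(h + 1)*(h)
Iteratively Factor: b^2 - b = (b - 1)*(b)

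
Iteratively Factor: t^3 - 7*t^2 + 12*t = (t - 3)*(t^2 - 4*t) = (t - 4)*(t - 3)*(t)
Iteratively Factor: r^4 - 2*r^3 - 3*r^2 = (r)*(r^3 - 2*r^2 - 3*r) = r^2*(r^2 - 2*r - 3) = r^2*(r + 1)*(r - 3)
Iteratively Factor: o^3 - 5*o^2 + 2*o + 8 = (o - 4)*(o^2 - o - 2) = (o - 4)*(o - 2)*(o + 1)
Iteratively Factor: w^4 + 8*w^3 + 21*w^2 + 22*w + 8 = (w + 2)*(w^3 + 6*w^2 + 9*w + 4) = (w + 1)*(w + 2)*(w^2 + 5*w + 4) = (w + 1)*(w + 2)*(w + 4)*(w + 1)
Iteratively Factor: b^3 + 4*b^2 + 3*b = (b)*(b^2 + 4*b + 3) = b*(b + 3)*(b + 1)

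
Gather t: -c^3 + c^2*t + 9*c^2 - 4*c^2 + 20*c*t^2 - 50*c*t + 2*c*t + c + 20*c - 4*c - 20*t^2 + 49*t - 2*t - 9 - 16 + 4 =-c^3 + 5*c^2 + 17*c + t^2*(20*c - 20) + t*(c^2 - 48*c + 47) - 21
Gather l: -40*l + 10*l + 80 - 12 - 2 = 66 - 30*l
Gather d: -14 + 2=-12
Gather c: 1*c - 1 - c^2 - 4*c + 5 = -c^2 - 3*c + 4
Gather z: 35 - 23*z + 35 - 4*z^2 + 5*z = -4*z^2 - 18*z + 70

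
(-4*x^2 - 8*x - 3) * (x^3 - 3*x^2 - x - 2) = -4*x^5 + 4*x^4 + 25*x^3 + 25*x^2 + 19*x + 6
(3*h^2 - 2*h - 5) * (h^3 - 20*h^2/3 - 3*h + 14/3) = 3*h^5 - 22*h^4 - 2*h^3/3 + 160*h^2/3 + 17*h/3 - 70/3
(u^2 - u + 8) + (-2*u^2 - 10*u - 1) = -u^2 - 11*u + 7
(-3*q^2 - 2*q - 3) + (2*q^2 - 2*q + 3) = -q^2 - 4*q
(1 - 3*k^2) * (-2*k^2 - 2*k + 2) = 6*k^4 + 6*k^3 - 8*k^2 - 2*k + 2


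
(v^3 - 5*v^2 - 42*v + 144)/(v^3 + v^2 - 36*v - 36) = (v^2 - 11*v + 24)/(v^2 - 5*v - 6)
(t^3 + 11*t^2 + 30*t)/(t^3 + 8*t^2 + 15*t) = (t + 6)/(t + 3)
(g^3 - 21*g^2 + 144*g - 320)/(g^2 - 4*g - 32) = (g^2 - 13*g + 40)/(g + 4)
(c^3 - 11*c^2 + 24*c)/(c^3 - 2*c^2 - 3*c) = (c - 8)/(c + 1)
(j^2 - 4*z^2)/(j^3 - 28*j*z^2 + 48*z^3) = (-j - 2*z)/(-j^2 - 2*j*z + 24*z^2)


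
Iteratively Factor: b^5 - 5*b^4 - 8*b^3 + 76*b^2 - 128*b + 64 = (b + 4)*(b^4 - 9*b^3 + 28*b^2 - 36*b + 16) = (b - 1)*(b + 4)*(b^3 - 8*b^2 + 20*b - 16) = (b - 4)*(b - 1)*(b + 4)*(b^2 - 4*b + 4) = (b - 4)*(b - 2)*(b - 1)*(b + 4)*(b - 2)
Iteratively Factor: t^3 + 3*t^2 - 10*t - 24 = (t + 2)*(t^2 + t - 12) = (t - 3)*(t + 2)*(t + 4)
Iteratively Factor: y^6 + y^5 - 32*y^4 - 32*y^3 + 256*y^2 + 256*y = (y - 4)*(y^5 + 5*y^4 - 12*y^3 - 80*y^2 - 64*y) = (y - 4)^2*(y^4 + 9*y^3 + 24*y^2 + 16*y) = (y - 4)^2*(y + 4)*(y^3 + 5*y^2 + 4*y) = (y - 4)^2*(y + 4)^2*(y^2 + y) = (y - 4)^2*(y + 1)*(y + 4)^2*(y)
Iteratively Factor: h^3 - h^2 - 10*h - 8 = (h + 2)*(h^2 - 3*h - 4) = (h - 4)*(h + 2)*(h + 1)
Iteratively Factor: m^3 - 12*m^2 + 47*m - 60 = (m - 4)*(m^2 - 8*m + 15) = (m - 4)*(m - 3)*(m - 5)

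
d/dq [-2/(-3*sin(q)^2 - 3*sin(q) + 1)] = -6*(2*sin(q) + 1)*cos(q)/(3*sin(q)^2 + 3*sin(q) - 1)^2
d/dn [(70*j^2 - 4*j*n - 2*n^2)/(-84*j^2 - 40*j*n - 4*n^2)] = 4*j/(9*j^2 + 6*j*n + n^2)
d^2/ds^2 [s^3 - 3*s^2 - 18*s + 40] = 6*s - 6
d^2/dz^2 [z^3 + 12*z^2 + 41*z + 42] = 6*z + 24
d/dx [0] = 0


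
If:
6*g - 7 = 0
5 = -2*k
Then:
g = 7/6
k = -5/2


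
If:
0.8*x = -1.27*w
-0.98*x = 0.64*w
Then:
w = 0.00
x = 0.00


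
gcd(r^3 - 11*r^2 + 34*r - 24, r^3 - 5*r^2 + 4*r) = r^2 - 5*r + 4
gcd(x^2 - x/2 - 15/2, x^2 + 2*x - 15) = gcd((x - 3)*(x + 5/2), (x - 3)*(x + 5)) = x - 3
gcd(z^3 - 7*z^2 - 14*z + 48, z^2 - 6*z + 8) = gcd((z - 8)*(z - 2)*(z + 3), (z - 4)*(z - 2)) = z - 2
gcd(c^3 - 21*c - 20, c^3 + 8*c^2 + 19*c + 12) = c^2 + 5*c + 4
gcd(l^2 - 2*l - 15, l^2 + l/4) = 1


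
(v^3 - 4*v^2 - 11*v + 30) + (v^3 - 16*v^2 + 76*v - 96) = 2*v^3 - 20*v^2 + 65*v - 66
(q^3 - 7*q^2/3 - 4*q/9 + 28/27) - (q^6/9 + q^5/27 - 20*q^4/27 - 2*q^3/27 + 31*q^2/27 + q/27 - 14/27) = -q^6/9 - q^5/27 + 20*q^4/27 + 29*q^3/27 - 94*q^2/27 - 13*q/27 + 14/9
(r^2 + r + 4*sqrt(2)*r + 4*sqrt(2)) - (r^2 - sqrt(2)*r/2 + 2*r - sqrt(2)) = -r + 9*sqrt(2)*r/2 + 5*sqrt(2)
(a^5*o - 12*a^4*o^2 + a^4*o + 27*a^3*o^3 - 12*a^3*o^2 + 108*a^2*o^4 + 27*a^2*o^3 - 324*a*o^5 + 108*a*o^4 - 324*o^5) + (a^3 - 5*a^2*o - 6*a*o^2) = a^5*o - 12*a^4*o^2 + a^4*o + 27*a^3*o^3 - 12*a^3*o^2 + a^3 + 108*a^2*o^4 + 27*a^2*o^3 - 5*a^2*o - 324*a*o^5 + 108*a*o^4 - 6*a*o^2 - 324*o^5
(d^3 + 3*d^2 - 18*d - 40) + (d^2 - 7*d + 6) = d^3 + 4*d^2 - 25*d - 34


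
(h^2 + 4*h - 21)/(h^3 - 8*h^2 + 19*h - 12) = (h + 7)/(h^2 - 5*h + 4)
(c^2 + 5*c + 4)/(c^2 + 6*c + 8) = (c + 1)/(c + 2)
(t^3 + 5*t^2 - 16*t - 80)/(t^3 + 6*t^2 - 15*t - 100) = (t + 4)/(t + 5)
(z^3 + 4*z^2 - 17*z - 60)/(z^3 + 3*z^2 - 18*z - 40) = (z + 3)/(z + 2)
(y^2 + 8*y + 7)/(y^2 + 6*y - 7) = (y + 1)/(y - 1)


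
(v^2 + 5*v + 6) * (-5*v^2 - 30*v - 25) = -5*v^4 - 55*v^3 - 205*v^2 - 305*v - 150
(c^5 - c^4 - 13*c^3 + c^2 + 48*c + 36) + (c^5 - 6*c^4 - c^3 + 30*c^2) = 2*c^5 - 7*c^4 - 14*c^3 + 31*c^2 + 48*c + 36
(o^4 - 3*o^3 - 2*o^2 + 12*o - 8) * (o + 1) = o^5 - 2*o^4 - 5*o^3 + 10*o^2 + 4*o - 8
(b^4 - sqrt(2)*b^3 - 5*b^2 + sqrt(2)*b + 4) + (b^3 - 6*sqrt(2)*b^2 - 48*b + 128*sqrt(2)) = b^4 - sqrt(2)*b^3 + b^3 - 6*sqrt(2)*b^2 - 5*b^2 - 48*b + sqrt(2)*b + 4 + 128*sqrt(2)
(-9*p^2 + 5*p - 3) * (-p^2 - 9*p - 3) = 9*p^4 + 76*p^3 - 15*p^2 + 12*p + 9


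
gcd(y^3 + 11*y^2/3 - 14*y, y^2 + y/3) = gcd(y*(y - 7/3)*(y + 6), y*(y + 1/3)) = y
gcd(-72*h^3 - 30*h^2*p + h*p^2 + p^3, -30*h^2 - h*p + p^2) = -6*h + p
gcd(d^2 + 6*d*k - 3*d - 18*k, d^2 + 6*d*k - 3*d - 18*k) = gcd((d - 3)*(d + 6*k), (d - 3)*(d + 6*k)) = d^2 + 6*d*k - 3*d - 18*k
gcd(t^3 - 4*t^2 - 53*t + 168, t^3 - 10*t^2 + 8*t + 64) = t - 8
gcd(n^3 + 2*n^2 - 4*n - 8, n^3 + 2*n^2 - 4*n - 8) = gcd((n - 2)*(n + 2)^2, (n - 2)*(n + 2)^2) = n^3 + 2*n^2 - 4*n - 8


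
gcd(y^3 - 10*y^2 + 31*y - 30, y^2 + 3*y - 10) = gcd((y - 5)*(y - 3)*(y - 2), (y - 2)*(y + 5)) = y - 2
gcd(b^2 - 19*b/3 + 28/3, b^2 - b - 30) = 1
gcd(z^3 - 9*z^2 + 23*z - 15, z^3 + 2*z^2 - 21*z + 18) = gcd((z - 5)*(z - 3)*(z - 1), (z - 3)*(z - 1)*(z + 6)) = z^2 - 4*z + 3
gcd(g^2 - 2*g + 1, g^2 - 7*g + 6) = g - 1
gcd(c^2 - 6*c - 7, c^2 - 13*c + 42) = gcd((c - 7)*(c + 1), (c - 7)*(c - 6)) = c - 7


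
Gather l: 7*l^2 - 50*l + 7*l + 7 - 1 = 7*l^2 - 43*l + 6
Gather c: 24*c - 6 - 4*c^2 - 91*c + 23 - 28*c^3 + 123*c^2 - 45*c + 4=-28*c^3 + 119*c^2 - 112*c + 21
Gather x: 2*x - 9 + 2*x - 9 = 4*x - 18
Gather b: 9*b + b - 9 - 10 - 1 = 10*b - 20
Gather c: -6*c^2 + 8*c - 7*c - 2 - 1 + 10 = -6*c^2 + c + 7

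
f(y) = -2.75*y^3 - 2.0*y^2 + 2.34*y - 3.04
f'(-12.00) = -1137.66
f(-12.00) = 4432.88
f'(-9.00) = -629.91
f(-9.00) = 1818.65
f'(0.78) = -5.80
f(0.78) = -3.74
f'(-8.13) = -510.44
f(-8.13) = 1323.50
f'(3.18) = -93.81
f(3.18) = -104.26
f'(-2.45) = -37.38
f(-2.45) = 19.66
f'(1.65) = -26.72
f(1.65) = -16.98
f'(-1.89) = -19.57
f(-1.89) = 3.96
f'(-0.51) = 2.23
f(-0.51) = -4.39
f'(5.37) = -257.04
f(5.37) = -474.00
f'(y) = -8.25*y^2 - 4.0*y + 2.34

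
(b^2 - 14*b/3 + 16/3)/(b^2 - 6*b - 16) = (-3*b^2 + 14*b - 16)/(3*(-b^2 + 6*b + 16))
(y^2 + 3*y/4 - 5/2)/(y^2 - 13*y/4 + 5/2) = (y + 2)/(y - 2)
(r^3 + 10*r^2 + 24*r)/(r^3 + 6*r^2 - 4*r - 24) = r*(r + 4)/(r^2 - 4)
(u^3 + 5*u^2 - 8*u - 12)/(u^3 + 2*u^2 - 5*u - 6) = (u + 6)/(u + 3)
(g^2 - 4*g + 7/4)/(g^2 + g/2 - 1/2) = (g - 7/2)/(g + 1)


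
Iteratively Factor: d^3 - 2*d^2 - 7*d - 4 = (d + 1)*(d^2 - 3*d - 4) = (d + 1)^2*(d - 4)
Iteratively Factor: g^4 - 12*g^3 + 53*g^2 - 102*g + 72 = (g - 3)*(g^3 - 9*g^2 + 26*g - 24) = (g - 3)*(g - 2)*(g^2 - 7*g + 12) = (g - 3)^2*(g - 2)*(g - 4)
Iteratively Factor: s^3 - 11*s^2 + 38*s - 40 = (s - 4)*(s^2 - 7*s + 10) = (s - 4)*(s - 2)*(s - 5)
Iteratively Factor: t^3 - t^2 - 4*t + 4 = (t - 2)*(t^2 + t - 2) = (t - 2)*(t - 1)*(t + 2)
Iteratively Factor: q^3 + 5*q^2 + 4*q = (q + 4)*(q^2 + q) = (q + 1)*(q + 4)*(q)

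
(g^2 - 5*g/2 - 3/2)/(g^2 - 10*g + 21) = (g + 1/2)/(g - 7)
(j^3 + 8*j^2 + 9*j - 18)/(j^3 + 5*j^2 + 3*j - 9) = (j + 6)/(j + 3)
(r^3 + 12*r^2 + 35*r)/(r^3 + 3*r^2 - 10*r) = (r + 7)/(r - 2)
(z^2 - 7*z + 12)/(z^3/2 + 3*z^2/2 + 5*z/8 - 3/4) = 8*(z^2 - 7*z + 12)/(4*z^3 + 12*z^2 + 5*z - 6)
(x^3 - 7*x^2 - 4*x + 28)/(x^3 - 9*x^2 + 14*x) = (x + 2)/x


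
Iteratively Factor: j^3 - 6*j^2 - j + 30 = (j + 2)*(j^2 - 8*j + 15) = (j - 5)*(j + 2)*(j - 3)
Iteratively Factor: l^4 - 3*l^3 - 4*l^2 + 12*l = (l)*(l^3 - 3*l^2 - 4*l + 12) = l*(l + 2)*(l^2 - 5*l + 6) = l*(l - 3)*(l + 2)*(l - 2)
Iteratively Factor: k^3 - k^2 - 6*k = (k - 3)*(k^2 + 2*k) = (k - 3)*(k + 2)*(k)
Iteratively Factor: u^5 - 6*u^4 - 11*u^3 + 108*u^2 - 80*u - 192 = (u + 1)*(u^4 - 7*u^3 - 4*u^2 + 112*u - 192) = (u - 4)*(u + 1)*(u^3 - 3*u^2 - 16*u + 48) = (u - 4)*(u + 1)*(u + 4)*(u^2 - 7*u + 12) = (u - 4)^2*(u + 1)*(u + 4)*(u - 3)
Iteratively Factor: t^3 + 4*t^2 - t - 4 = (t + 4)*(t^2 - 1) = (t - 1)*(t + 4)*(t + 1)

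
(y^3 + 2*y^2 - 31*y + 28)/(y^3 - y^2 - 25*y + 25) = (y^2 + 3*y - 28)/(y^2 - 25)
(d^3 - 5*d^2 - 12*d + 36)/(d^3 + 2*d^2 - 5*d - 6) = (d - 6)/(d + 1)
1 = 1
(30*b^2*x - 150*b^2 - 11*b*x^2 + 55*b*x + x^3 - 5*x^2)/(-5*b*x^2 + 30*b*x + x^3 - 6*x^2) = (-6*b*x + 30*b + x^2 - 5*x)/(x*(x - 6))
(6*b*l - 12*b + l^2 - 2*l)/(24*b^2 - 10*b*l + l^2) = (6*b*l - 12*b + l^2 - 2*l)/(24*b^2 - 10*b*l + l^2)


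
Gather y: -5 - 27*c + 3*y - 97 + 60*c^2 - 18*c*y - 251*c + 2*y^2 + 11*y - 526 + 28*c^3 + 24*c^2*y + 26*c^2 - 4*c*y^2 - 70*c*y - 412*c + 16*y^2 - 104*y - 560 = 28*c^3 + 86*c^2 - 690*c + y^2*(18 - 4*c) + y*(24*c^2 - 88*c - 90) - 1188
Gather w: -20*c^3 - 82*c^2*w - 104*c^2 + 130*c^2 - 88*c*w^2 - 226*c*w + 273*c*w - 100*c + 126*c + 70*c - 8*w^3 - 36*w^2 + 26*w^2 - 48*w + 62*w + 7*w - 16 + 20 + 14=-20*c^3 + 26*c^2 + 96*c - 8*w^3 + w^2*(-88*c - 10) + w*(-82*c^2 + 47*c + 21) + 18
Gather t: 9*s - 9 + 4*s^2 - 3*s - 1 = 4*s^2 + 6*s - 10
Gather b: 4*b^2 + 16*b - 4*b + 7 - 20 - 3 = 4*b^2 + 12*b - 16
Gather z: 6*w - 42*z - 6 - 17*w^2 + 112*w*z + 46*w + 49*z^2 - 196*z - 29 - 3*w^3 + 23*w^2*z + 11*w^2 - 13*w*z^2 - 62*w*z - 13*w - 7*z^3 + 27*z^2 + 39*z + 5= -3*w^3 - 6*w^2 + 39*w - 7*z^3 + z^2*(76 - 13*w) + z*(23*w^2 + 50*w - 199) - 30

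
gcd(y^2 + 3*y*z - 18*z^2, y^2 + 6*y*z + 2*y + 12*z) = y + 6*z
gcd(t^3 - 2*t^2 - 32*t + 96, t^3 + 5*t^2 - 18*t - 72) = t^2 + 2*t - 24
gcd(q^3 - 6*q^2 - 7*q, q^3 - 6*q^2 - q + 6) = q + 1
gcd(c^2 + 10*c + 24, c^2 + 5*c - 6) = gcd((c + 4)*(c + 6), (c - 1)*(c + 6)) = c + 6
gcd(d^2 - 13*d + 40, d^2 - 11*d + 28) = 1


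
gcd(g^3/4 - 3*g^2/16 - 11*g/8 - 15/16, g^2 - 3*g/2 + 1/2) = 1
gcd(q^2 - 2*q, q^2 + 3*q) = q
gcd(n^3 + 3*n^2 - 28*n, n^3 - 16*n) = n^2 - 4*n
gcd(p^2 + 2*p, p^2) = p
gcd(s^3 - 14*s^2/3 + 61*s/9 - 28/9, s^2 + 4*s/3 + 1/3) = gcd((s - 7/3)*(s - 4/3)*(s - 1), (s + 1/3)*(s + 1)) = 1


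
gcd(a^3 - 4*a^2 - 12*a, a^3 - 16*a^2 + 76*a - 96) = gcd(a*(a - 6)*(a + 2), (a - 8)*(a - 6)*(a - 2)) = a - 6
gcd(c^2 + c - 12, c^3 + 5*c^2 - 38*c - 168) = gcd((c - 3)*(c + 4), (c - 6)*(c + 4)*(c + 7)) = c + 4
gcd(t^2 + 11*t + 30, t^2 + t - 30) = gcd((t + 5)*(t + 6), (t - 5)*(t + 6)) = t + 6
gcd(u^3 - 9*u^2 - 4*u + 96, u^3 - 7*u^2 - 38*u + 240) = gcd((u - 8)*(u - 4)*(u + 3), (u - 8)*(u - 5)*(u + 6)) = u - 8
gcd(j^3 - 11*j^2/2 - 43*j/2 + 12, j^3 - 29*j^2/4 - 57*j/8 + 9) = j - 8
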